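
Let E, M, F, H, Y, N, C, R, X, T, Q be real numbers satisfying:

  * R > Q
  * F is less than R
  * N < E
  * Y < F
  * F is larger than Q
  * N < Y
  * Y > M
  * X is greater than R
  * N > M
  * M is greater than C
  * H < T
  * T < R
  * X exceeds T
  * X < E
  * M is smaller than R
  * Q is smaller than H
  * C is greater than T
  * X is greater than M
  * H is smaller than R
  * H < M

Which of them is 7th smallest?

Chaining the given pairs: Q < H < T < C < M < N < Y < F < R < X < E.
Counting 7 from the smallest end gives Y.

Y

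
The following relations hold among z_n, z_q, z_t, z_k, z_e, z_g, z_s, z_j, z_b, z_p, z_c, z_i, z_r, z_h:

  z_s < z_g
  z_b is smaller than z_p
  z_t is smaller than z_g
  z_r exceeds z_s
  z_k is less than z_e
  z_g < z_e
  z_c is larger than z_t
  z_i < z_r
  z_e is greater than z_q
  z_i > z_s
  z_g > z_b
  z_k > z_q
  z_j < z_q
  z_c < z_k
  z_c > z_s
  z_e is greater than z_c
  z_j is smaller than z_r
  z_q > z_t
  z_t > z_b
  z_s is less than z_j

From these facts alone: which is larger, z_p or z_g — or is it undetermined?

Following every chain through z_g: above z_g we get z_e; below z_g we get z_s, z_b, z_t.
z_p is not reached, and no chain runs the other way from z_p to z_g.
So the given relations leave the order of z_g and z_p undetermined.

undetermined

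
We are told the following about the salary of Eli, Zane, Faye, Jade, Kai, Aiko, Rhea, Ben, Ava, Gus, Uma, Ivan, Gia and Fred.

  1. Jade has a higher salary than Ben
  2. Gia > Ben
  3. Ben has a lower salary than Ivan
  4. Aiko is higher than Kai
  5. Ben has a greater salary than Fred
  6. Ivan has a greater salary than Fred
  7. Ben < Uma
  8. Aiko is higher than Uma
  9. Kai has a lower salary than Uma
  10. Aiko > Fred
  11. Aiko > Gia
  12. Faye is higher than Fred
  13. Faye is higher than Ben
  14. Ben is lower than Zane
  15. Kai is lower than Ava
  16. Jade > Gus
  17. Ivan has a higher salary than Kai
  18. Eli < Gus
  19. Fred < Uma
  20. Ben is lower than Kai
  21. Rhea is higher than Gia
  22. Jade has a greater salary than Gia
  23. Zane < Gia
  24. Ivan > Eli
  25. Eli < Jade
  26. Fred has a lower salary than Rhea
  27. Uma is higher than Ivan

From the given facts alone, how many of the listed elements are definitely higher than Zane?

Directly above Zane: Gia.
One step further: Jade, Rhea, Aiko (4 so far).
Nothing else is reachable above Zane; 4 in all.

4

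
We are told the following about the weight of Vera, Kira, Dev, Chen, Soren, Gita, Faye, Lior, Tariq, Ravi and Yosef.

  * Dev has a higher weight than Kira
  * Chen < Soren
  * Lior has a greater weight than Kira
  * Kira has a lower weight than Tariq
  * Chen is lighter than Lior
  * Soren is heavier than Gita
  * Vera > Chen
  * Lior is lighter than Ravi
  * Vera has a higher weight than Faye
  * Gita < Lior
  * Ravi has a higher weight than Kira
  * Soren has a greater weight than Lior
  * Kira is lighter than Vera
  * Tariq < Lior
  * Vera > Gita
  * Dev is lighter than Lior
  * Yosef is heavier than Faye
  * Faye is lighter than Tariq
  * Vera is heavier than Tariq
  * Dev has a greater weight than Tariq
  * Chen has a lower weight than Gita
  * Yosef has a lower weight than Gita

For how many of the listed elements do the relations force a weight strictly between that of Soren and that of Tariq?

2

Chaining upward from Tariq reaches: Dev, Lior, Vera, Ravi.
Chaining downward from Soren reaches: Faye, Kira, Yosef, Dev, Chen, Gita, Lior.
Strictly between Tariq and Soren are those in both lists: Dev, Lior — 2 elements.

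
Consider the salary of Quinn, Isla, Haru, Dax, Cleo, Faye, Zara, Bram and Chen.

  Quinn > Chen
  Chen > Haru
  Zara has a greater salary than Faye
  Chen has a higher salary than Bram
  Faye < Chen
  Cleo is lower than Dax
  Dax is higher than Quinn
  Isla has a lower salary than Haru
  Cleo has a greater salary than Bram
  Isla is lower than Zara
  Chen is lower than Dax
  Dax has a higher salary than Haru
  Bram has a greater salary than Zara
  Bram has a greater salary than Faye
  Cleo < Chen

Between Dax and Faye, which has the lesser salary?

Faye < Zara and Zara < Bram give Faye < Bram.
Then Bram < Cleo extends the chain to Cleo.
Then Cleo < Chen extends the chain to Chen.
With Chen < Quinn: Faye < Zara < Bram < Cleo < Chen < Quinn.
With Quinn < Dax: Faye < Zara < Bram < Cleo < Chen < Quinn < Dax.
So Faye < Dax; Faye is the lower of the two.

Faye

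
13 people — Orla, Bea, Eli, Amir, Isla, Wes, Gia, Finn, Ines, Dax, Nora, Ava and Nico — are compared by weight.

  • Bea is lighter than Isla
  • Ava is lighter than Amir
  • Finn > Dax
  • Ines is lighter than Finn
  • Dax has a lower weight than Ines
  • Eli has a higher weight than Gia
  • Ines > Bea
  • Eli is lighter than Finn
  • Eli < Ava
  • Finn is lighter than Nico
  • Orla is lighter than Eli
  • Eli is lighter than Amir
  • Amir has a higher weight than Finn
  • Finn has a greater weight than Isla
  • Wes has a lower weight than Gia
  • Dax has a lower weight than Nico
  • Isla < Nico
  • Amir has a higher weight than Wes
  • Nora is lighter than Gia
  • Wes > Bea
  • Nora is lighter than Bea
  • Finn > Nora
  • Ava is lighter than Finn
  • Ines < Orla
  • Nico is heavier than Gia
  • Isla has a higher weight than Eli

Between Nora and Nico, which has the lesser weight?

Nora

Nora < Bea and Bea < Wes give Nora < Wes.
With Wes < Gia: Nora < Bea < Wes < Gia.
With Gia < Eli: Nora < Bea < Wes < Gia < Eli.
With Eli < Ava: Nora < Bea < Wes < Gia < Eli < Ava.
Then Ava < Finn extends the chain to Finn.
Then Finn < Nico extends the chain to Nico.
So Nora < Nico; Nora is the lighter of the two.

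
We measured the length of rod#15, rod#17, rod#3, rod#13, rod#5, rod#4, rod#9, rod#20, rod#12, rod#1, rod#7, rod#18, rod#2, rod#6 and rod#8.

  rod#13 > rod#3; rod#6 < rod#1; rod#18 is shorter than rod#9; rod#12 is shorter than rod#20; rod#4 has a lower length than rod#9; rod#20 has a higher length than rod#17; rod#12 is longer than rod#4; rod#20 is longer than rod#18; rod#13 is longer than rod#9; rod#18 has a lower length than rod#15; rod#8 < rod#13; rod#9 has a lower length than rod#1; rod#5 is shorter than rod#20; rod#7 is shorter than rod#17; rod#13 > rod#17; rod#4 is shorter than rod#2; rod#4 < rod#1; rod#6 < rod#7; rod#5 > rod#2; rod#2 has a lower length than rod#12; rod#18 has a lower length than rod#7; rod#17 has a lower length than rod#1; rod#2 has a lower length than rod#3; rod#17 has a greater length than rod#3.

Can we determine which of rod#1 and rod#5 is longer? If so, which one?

Following every chain through rod#1: below rod#1 we get rod#4, rod#2, rod#18, rod#6, rod#9, rod#7, rod#3, rod#17.
rod#5 is not reached, and no chain runs the other way from rod#5 to rod#1.
So the given relations leave the order of rod#1 and rod#5 undetermined.

undetermined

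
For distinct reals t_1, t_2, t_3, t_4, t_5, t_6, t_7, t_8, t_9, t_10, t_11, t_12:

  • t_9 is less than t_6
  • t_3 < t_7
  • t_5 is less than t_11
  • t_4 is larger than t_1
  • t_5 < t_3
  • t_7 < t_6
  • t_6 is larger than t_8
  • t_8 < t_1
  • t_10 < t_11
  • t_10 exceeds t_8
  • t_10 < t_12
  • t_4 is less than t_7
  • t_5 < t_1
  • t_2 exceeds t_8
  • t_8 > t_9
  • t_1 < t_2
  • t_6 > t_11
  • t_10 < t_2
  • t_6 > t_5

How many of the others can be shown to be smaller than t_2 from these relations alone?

5

Directly below t_2: t_8, t_10, t_1.
One step further: t_9, t_5 (5 so far).
No other element is forced below t_2 by the given relations, so the count is 5.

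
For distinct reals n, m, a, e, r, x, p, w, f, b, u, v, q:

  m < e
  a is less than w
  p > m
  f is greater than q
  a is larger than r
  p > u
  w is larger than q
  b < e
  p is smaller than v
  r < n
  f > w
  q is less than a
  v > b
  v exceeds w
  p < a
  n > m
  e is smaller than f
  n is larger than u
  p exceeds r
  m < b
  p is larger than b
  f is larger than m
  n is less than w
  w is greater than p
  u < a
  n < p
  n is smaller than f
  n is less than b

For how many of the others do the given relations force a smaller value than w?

From w the given relations immediately reach q, n, p, a.
From those, u, m, r, b — 8 in total.
Nothing else is reachable below w; 8 in all.

8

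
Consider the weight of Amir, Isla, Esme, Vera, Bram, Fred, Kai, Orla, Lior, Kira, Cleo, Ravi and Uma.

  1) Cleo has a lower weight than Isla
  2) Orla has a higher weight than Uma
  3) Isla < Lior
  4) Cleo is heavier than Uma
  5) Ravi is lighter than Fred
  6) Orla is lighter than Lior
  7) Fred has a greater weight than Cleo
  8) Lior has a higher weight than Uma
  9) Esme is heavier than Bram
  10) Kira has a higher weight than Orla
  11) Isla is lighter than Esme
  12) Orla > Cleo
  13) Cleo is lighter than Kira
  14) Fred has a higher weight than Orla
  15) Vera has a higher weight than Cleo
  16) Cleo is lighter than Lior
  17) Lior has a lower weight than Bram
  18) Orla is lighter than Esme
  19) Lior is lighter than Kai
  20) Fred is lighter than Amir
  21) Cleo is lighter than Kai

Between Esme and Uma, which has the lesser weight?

Uma

Uma < Cleo and Cleo < Isla give Uma < Isla.
With Isla < Lior: Uma < Cleo < Isla < Lior.
With Lior < Bram: Uma < Cleo < Isla < Lior < Bram.
Then Bram < Esme extends the chain to Esme.
So Uma < Esme; Uma is the lighter of the two.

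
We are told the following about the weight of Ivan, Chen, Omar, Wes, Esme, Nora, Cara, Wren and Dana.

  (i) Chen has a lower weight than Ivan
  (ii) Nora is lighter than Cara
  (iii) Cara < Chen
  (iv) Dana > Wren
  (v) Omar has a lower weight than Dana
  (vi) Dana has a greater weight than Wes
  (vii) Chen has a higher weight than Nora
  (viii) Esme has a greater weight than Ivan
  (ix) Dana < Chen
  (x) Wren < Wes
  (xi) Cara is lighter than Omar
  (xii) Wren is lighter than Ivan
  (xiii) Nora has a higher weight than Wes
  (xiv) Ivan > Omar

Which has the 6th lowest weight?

Dana

Piecing the relations together gives one ordering: Wren < Wes < Nora < Cara < Omar < Dana < Chen < Ivan < Esme.
Counting 6 from the smallest end gives Dana.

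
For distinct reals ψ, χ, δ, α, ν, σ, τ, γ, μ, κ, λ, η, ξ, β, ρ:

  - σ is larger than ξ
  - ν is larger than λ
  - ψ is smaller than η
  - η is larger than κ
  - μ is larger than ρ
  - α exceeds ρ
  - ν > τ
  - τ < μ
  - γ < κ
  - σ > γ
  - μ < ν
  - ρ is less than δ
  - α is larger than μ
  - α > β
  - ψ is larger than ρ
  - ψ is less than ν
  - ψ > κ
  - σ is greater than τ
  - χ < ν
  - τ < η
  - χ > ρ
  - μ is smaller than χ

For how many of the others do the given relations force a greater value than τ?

6

Directly above τ: μ, σ, η, ν.
One step further: χ, α (6 so far).
No other element is forced above τ by the given relations, so the count is 6.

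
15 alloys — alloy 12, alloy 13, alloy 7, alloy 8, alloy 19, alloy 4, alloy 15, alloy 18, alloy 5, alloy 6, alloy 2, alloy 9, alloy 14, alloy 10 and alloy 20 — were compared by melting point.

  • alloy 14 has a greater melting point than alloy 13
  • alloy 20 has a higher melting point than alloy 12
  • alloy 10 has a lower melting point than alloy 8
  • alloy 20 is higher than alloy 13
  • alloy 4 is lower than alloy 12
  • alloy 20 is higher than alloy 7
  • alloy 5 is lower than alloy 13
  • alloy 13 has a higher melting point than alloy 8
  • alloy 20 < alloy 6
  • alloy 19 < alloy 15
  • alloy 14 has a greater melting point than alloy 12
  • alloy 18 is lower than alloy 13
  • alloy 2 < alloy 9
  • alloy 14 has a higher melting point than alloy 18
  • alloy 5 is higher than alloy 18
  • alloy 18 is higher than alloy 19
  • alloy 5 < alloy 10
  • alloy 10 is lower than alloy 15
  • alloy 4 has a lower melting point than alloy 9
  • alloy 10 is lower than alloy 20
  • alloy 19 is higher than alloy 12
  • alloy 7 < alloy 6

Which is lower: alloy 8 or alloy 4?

alloy 4

alloy 4 < alloy 12 < alloy 19 < alloy 18 < alloy 5 < alloy 10 < alloy 8, by transitivity through alloy 12, alloy 19, alloy 18, alloy 5, alloy 10.
So alloy 4 < alloy 8; alloy 4 is the lower of the two.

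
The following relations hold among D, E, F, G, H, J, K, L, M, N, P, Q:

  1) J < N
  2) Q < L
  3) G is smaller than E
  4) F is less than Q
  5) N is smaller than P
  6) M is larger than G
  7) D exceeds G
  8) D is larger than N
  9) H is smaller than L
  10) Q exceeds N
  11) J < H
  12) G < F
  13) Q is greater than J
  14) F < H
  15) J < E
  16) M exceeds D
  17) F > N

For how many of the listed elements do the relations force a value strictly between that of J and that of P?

1

The relations place J below P. An element lies strictly between them when it is forced above J and also forced below P.
Above J: {E, N, F, Q, D, M, H, L}. Below P: {N}.
Intersection: {N} — 1.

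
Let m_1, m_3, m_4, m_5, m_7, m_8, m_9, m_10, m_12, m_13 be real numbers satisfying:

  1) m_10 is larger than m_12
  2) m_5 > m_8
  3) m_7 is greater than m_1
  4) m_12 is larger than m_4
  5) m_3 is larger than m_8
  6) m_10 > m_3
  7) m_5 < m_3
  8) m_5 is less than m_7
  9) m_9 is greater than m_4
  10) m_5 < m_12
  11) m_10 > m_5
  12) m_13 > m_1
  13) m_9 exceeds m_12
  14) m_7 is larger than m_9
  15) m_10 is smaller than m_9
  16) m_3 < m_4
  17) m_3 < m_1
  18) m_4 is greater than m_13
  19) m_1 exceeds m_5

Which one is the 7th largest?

Chaining the given pairs: m_8 < m_5 < m_3 < m_1 < m_13 < m_4 < m_12 < m_10 < m_9 < m_7.
The 7th largest is m_1.

m_1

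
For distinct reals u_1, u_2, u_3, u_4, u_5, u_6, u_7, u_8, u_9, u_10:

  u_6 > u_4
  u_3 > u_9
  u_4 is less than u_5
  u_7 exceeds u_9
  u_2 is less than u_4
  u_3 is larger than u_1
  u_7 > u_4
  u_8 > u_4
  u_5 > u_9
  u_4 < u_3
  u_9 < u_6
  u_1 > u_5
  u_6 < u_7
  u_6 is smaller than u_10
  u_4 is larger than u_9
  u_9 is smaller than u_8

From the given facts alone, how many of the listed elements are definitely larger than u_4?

7

Directly above u_4: u_5, u_6, u_3, u_8, u_7.
One step further: u_1, u_10 (7 so far).
No other element is forced above u_4 by the given relations, so the count is 7.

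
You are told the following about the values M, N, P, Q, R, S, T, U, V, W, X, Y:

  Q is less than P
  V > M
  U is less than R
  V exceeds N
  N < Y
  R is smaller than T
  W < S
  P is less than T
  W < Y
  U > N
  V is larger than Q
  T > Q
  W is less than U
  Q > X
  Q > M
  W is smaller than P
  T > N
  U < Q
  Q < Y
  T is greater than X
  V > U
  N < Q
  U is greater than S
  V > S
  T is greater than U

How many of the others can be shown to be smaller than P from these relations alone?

7

Directly below P: W, Q.
One step further: X, M, N, U (6 so far).
One step further: S (7 so far).
Nothing else is reachable below P; 7 in all.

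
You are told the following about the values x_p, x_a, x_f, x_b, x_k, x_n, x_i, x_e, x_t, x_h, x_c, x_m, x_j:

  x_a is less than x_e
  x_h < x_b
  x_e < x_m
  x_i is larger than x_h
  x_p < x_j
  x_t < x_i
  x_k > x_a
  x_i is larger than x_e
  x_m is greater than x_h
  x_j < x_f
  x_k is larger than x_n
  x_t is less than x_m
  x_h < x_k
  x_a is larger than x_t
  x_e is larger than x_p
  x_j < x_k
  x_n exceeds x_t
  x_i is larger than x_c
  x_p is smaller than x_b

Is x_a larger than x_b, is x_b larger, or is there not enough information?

undetermined

Following every chain through x_a: above x_a we get x_e, x_i, x_m, x_k; below x_a we get x_t.
x_b is not reached, and no chain runs the other way from x_b to x_a.
So the given relations leave the order of x_a and x_b undetermined.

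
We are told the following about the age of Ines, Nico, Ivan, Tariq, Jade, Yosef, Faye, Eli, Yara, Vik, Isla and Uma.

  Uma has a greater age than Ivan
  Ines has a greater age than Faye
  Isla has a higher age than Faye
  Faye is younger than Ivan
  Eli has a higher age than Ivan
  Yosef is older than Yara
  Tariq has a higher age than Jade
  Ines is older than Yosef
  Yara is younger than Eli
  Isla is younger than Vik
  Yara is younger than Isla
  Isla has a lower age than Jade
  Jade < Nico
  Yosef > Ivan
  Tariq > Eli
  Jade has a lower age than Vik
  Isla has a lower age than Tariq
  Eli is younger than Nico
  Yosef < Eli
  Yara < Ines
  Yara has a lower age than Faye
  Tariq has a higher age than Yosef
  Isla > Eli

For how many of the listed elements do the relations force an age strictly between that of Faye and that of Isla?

3

The relations place Faye below Isla. An element lies strictly between them when it is forced above Faye and also forced below Isla.
Above Faye: {Ivan, Yosef, Uma, Eli, Ines, Jade, Tariq, Nico, Vik}. Below Isla: {Yara, Ivan, Yosef, Eli}.
Intersection: {Ivan, Yosef, Eli} — 3.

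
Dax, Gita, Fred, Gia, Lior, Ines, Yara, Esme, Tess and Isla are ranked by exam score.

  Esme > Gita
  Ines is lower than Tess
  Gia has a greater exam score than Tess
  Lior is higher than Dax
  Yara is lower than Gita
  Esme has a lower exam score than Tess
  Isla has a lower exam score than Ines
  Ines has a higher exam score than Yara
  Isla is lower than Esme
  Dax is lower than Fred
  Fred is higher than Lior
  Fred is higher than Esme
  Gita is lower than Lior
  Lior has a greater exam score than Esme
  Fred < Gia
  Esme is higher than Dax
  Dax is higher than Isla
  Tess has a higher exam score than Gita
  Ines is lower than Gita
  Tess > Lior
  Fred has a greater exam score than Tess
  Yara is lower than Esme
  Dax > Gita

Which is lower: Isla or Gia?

Link the given pairs in sequence: Isla < Ines; Ines < Gita; Gita < Dax; Dax < Esme; Esme < Lior; Lior < Tess; Tess < Fred; Fred < Gia.
Together: Isla < Ines < Gita < Dax < Esme < Lior < Tess < Fred < Gia.
So Isla < Gia; Isla is the lower of the two.

Isla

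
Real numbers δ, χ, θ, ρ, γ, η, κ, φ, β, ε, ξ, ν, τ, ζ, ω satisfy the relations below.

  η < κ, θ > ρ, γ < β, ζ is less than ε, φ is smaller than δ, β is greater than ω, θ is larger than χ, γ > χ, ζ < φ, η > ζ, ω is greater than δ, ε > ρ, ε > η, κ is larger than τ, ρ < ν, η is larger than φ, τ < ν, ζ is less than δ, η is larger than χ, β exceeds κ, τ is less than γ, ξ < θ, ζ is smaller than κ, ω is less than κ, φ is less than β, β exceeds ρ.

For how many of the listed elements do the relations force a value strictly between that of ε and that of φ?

Chaining upward from φ reaches: δ, η, ω, κ, β.
Chaining downward from ε reaches: χ, ζ, η, ρ.
Strictly between φ and ε are those in both lists: η — 1 element.

1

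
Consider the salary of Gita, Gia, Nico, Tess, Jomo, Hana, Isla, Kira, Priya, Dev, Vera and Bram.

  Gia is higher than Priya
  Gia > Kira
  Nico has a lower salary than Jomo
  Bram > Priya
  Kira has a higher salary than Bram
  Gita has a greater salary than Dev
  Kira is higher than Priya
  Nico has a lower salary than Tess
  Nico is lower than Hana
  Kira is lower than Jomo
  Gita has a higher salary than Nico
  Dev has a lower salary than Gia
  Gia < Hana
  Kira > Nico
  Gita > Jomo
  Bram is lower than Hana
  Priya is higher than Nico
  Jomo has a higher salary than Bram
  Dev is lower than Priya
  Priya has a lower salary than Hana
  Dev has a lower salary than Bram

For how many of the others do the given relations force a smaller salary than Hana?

Directly below Hana: Nico, Priya, Bram, Gia.
One step further: Dev, Kira (6 so far).
No other element is forced below Hana by the given relations, so the count is 6.

6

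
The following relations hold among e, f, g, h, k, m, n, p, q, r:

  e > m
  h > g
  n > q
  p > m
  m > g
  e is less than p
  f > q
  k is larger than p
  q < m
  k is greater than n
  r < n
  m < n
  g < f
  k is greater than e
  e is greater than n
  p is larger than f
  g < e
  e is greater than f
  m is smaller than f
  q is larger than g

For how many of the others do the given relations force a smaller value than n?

4

The elements the relations force below n are g, r, q, m — no chain reaches any other.
That is 4.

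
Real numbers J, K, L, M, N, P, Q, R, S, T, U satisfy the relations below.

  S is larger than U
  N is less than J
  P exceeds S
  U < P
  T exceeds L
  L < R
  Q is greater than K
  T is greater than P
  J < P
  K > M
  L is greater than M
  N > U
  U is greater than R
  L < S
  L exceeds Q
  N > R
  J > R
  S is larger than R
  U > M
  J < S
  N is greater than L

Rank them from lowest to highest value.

M < K < Q < L < R < U < N < J < S < P < T

Nothing is placed below M, so it is least; from there M < K; K < Q; Q < L; L < R; R < U; U < N; N < J; J < S; S < P; P < T, each given directly.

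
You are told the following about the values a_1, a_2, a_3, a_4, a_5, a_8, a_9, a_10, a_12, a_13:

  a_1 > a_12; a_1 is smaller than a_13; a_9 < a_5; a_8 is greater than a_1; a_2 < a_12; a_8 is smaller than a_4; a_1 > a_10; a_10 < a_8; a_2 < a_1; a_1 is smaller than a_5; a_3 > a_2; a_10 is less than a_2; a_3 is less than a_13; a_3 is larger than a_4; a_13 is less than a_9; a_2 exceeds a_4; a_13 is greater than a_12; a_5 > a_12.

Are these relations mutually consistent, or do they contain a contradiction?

inconsistent

Chaining the given relations yields a_2 < a_12 < a_1 < a_8 < a_4, so a_2 < a_4. But one relation states a_4 < a_2. These cannot both hold.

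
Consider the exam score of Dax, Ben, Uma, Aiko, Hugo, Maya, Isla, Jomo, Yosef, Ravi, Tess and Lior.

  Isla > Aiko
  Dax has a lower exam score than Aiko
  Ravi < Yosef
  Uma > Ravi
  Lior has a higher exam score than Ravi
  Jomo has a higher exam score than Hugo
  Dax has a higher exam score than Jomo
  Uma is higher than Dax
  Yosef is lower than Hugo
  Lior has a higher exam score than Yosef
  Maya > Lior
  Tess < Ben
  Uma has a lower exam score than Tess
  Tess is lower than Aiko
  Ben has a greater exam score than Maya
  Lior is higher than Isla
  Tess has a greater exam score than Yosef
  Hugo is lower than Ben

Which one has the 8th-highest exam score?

Piecing the relations together gives one ordering: Ravi < Yosef < Hugo < Jomo < Dax < Uma < Tess < Aiko < Isla < Lior < Maya < Ben.
The 8th largest is Dax.

Dax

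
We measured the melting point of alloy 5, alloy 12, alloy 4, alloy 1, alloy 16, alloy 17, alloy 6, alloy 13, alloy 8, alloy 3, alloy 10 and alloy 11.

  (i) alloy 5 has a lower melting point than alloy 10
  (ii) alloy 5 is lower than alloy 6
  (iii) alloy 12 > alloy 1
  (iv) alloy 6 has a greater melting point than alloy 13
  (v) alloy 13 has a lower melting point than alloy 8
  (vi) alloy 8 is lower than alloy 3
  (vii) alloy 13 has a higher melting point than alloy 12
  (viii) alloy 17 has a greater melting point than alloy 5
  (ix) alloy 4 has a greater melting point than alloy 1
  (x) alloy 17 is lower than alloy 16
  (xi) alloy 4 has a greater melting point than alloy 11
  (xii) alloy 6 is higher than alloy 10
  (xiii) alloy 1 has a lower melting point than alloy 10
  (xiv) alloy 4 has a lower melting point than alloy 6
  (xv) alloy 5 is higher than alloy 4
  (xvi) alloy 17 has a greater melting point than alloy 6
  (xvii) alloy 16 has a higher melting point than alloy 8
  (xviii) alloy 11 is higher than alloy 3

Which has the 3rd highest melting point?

alloy 6

Chaining the given pairs: alloy 1 < alloy 12 < alloy 13 < alloy 8 < alloy 3 < alloy 11 < alloy 4 < alloy 5 < alloy 10 < alloy 6 < alloy 17 < alloy 16.
Counting 3 from the largest end gives alloy 6.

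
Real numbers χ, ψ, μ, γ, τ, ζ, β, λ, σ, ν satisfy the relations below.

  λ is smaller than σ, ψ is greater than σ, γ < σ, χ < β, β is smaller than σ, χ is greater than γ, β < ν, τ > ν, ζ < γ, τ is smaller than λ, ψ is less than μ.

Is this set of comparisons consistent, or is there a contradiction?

consistent

Every relation is compatible with ζ < γ < χ < β < ν < τ < λ < σ < ψ < μ; the set is consistent.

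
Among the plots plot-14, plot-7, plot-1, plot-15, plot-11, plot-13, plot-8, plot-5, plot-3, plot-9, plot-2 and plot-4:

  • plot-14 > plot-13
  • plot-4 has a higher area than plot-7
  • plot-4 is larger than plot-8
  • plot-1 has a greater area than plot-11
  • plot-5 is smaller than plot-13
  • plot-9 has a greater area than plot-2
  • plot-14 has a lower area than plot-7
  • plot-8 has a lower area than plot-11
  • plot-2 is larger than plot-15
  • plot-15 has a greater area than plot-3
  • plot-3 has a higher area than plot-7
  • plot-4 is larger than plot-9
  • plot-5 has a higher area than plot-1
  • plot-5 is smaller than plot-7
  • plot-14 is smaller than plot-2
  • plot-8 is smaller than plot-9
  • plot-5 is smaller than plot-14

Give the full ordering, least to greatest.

Nothing is placed below plot-8, so it is least; from there plot-8 < plot-11; plot-11 < plot-1; plot-1 < plot-5; plot-5 < plot-13; plot-13 < plot-14; plot-14 < plot-7; plot-7 < plot-3; plot-3 < plot-15; plot-15 < plot-2; plot-2 < plot-9; plot-9 < plot-4, each given directly.

plot-8 < plot-11 < plot-1 < plot-5 < plot-13 < plot-14 < plot-7 < plot-3 < plot-15 < plot-2 < plot-9 < plot-4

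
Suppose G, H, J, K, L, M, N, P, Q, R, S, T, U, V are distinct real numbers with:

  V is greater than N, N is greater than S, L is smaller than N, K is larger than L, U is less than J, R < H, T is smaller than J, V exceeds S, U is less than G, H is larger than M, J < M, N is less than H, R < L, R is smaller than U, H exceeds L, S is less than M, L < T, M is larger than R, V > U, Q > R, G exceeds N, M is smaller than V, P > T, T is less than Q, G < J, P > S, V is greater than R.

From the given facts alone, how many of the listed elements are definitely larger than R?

12

Directly above R: L, U, M, Q, H, V.
One step further: T, N, G, J, K (11 so far).
One step further: P (12 so far).
Nothing else is reachable above R; 12 in all.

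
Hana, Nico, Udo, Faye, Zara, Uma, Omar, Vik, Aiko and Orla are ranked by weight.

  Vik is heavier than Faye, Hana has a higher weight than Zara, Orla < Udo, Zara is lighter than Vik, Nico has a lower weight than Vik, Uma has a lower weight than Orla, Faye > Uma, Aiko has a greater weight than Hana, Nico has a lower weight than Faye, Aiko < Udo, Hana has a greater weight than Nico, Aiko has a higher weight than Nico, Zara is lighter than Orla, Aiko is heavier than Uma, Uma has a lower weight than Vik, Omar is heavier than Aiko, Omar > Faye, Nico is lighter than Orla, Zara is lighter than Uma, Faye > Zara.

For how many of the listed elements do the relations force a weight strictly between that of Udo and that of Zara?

4

Chaining upward from Zara reaches: Uma, Orla, Hana, Aiko, Faye, Omar, Vik.
Chaining downward from Udo reaches: Nico, Uma, Orla, Hana, Aiko.
Strictly between Zara and Udo are those in both lists: Uma, Orla, Hana, Aiko — 4 elements.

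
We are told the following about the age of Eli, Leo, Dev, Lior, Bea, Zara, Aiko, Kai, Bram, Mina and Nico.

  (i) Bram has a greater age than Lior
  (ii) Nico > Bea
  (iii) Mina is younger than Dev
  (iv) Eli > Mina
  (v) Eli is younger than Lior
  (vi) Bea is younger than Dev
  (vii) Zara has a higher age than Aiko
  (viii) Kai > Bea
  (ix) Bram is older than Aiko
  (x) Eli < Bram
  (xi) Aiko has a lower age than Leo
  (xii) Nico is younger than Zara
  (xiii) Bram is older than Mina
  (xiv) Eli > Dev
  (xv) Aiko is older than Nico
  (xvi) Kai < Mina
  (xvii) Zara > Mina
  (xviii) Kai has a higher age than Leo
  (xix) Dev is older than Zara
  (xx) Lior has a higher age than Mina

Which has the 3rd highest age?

Piecing the relations together gives one ordering: Bea < Nico < Aiko < Leo < Kai < Mina < Zara < Dev < Eli < Lior < Bram.
Counting 3 from the largest end gives Eli.

Eli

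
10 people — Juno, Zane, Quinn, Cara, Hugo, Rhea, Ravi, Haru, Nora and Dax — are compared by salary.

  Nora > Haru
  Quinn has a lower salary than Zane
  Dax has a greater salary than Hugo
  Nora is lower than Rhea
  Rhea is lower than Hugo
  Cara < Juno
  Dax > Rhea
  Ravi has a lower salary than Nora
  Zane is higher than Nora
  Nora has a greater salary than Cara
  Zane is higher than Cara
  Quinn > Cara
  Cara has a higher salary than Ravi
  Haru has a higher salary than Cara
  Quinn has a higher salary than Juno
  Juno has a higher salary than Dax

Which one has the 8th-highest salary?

Chaining the given pairs: Ravi < Cara < Haru < Nora < Rhea < Hugo < Dax < Juno < Quinn < Zane.
Counting 8 from the largest end gives Haru.

Haru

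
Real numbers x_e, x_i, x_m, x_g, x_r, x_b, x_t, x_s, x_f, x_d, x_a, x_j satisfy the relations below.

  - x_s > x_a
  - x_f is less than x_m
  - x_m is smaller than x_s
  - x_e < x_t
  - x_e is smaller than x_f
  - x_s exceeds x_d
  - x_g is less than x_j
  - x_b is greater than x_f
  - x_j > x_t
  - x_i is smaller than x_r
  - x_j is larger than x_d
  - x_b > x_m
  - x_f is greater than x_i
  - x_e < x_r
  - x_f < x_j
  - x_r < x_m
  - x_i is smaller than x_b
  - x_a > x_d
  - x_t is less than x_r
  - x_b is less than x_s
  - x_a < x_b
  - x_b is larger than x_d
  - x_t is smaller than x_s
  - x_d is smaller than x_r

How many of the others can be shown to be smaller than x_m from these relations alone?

6

The elements the relations force below x_m are x_e, x_i, x_t, x_f, x_d, x_r — no chain reaches any other.
That is 6.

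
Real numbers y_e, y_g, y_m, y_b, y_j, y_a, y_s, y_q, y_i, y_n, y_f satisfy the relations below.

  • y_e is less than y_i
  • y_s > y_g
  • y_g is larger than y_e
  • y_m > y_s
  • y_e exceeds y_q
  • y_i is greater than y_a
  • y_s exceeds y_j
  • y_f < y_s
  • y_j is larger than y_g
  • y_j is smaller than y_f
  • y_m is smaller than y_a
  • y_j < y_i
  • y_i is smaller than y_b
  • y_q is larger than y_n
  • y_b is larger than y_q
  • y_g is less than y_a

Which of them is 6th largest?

Piecing the relations together gives one ordering: y_n < y_q < y_e < y_g < y_j < y_f < y_s < y_m < y_a < y_i < y_b.
The 6th largest is y_f.

y_f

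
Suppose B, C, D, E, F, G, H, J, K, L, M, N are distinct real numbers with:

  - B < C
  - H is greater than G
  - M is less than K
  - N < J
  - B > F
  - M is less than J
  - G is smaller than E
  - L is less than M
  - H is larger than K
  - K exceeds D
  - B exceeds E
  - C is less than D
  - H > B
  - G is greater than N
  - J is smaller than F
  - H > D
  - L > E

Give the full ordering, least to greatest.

N < G < E < L < M < J < F < B < C < D < K < H

The consecutive links are each given: N < G; G < E; E < L; L < M; M < J; J < F; F < B; B < C; C < D; D < K; K < H.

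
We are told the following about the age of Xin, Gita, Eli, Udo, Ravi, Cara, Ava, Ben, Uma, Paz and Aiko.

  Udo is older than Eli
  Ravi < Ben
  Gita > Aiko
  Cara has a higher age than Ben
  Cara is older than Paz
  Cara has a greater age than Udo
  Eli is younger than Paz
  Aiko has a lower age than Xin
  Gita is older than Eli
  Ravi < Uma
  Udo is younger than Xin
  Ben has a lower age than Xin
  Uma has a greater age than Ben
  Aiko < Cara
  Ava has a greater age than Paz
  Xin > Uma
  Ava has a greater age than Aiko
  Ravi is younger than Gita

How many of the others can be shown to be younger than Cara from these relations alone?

The elements the relations force below Cara are Eli, Udo, Ravi, Ben, Paz, Aiko — no chain reaches any other.
That is 6.

6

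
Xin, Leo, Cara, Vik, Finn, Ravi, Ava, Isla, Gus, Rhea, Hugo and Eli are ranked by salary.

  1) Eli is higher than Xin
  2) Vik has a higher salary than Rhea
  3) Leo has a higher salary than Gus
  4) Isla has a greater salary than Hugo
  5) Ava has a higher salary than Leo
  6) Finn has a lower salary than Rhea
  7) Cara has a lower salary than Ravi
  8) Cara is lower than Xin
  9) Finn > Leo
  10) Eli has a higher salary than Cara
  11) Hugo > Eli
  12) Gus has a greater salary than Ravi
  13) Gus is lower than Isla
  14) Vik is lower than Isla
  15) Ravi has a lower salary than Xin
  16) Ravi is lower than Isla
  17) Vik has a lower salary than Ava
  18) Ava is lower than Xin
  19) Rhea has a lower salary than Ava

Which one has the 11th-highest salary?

Ravi

The consecutive relations fix a unique order: Cara < Ravi < Gus < Leo < Finn < Rhea < Vik < Ava < Xin < Eli < Hugo < Isla.
Counting 11 from the largest end gives Ravi.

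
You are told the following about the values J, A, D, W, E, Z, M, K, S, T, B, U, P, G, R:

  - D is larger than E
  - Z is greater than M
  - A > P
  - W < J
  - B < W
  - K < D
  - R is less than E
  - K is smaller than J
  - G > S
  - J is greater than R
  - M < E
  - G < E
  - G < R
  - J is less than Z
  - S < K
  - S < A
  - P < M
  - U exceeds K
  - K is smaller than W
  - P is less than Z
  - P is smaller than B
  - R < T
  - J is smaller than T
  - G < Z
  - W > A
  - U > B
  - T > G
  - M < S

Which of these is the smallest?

P

Chaining upward from P: directly above it, B, M, A, Z; then S, U, E, W; then K, G, J, D; then R, T.
That covers every other element, and nothing is given below P, so P is the smallest.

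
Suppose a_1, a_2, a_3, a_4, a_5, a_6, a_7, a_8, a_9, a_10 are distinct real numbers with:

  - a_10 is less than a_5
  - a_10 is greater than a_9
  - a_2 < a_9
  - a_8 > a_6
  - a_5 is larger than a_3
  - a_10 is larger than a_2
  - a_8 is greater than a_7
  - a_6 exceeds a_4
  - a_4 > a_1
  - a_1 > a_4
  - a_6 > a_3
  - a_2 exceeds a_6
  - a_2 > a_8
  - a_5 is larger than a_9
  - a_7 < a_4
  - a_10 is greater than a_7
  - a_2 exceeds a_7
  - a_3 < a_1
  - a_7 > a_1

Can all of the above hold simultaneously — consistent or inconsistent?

inconsistent

We have a_4 < a_1 stated directly, yet also a_1 < a_7 < a_4 by chaining the others — so a_1 < a_4. Contradiction.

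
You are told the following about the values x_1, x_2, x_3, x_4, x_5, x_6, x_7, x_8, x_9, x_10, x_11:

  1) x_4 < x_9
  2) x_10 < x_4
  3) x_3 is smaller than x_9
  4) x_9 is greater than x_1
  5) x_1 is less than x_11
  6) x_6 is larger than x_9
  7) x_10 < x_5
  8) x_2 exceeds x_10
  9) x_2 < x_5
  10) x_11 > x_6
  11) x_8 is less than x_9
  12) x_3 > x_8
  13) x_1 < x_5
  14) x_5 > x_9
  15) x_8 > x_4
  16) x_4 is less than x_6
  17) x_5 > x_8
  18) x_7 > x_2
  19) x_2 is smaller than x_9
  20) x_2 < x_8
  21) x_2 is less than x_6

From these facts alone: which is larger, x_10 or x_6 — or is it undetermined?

Link the given pairs in sequence: x_10 < x_2; x_2 < x_8; x_8 < x_3; x_3 < x_9; x_9 < x_6.
Together: x_10 < x_2 < x_8 < x_3 < x_9 < x_6.
So x_6 is larger.

x_6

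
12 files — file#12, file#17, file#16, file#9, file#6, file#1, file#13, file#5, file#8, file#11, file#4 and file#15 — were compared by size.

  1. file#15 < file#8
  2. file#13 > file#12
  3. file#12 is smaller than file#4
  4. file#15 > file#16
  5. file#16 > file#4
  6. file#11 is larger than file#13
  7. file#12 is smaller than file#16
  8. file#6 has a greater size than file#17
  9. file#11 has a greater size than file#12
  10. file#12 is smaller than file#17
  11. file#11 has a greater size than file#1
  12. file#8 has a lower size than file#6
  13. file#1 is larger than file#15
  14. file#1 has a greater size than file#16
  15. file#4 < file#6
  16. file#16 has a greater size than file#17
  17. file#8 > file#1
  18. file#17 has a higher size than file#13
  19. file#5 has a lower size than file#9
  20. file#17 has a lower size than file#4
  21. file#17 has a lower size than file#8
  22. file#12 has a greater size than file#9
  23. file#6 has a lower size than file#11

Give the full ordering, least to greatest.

file#5 < file#9 < file#12 < file#13 < file#17 < file#4 < file#16 < file#15 < file#1 < file#8 < file#6 < file#11

Nothing is placed below file#5, so it is least; from there file#5 < file#9; file#9 < file#12; file#12 < file#13; file#13 < file#17; file#17 < file#4; file#4 < file#16; file#16 < file#15; file#15 < file#1; file#1 < file#8; file#8 < file#6; file#6 < file#11, each given directly.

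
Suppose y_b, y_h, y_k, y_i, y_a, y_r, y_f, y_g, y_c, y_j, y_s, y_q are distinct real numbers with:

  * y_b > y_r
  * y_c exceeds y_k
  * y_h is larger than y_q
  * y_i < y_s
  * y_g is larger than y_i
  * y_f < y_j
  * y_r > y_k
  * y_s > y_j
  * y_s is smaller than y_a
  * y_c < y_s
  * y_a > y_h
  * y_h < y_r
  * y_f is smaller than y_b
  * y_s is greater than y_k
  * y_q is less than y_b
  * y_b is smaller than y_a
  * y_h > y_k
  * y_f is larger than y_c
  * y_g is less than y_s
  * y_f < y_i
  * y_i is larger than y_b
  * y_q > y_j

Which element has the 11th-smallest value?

y_s

Piecing the relations together gives one ordering: y_k < y_c < y_f < y_j < y_q < y_h < y_r < y_b < y_i < y_g < y_s < y_a.
Counting 11 from the smallest end gives y_s.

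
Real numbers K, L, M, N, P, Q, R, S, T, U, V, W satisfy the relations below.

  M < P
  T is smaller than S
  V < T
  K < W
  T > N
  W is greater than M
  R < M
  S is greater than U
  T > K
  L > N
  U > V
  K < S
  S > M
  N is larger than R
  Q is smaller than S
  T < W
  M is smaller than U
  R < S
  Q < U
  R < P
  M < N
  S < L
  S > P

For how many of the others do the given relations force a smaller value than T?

Directly below T: K, V, N.
One step further: R, M (5 so far).
No other element is forced below T by the given relations, so the count is 5.

5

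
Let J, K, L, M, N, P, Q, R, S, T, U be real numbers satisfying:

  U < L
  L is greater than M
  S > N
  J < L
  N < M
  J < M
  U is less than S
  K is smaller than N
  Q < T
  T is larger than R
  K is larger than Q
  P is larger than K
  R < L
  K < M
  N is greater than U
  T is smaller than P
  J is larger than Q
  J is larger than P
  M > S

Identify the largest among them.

Chaining downward from L: directly below it, U, R, J, M; then Q, K, N, P, S; then T.
That covers every other element, and nothing is given above L, so L is the largest.

L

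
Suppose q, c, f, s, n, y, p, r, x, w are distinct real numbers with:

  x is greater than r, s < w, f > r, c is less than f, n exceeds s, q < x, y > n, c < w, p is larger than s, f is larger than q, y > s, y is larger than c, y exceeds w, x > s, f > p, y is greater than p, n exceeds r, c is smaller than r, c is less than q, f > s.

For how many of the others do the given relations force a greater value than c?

7

Directly above c: q, r, w, f, y.
One step further: n, x (7 so far).
No other element is forced above c by the given relations, so the count is 7.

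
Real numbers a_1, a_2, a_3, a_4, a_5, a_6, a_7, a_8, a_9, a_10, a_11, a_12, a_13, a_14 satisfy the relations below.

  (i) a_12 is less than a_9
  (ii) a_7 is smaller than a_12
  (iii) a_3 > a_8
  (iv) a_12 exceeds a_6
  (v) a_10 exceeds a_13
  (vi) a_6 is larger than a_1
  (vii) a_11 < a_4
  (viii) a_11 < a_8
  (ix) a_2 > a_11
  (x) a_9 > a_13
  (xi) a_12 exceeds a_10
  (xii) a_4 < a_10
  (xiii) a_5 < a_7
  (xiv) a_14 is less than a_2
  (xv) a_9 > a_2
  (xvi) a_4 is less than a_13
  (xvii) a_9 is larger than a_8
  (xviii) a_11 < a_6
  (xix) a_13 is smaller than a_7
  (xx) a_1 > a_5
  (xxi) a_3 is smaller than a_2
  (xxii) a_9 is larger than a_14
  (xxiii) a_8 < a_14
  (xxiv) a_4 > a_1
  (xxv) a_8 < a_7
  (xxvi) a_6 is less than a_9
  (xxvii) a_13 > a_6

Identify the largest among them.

a_9

a_5 is not greatest since a_5 < a_1; a_11 is not greatest since a_11 < a_2; a_8 is not greatest since a_8 < a_14; a_1 is not greatest since a_1 < a_4; a_4 is not greatest since a_4 < a_10; a_6 is not greatest since a_6 < a_13; a_3 is not greatest since a_3 < a_2; a_13 is not greatest since a_13 < a_9; a_10 is not greatest since a_10 < a_12; a_7 is not greatest since a_7 < a_12; a_14 is not greatest since a_14 < a_2; a_12 is not greatest since a_12 < a_9; a_2 is not greatest since a_2 < a_9.
Only a_9 has nothing above it, so a_9 is the largest.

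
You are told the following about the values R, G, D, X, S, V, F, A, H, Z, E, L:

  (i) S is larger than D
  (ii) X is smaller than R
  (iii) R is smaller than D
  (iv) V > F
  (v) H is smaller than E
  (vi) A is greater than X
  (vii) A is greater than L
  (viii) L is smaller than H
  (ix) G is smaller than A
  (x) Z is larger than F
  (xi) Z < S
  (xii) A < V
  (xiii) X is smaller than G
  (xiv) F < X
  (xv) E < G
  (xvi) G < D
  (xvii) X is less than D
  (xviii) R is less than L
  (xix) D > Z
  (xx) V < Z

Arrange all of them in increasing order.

F < X < R < L < H < E < G < A < V < Z < D < S

The consecutive links are each given: F < X; X < R; R < L; L < H; H < E; E < G; G < A; A < V; V < Z; Z < D; D < S.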